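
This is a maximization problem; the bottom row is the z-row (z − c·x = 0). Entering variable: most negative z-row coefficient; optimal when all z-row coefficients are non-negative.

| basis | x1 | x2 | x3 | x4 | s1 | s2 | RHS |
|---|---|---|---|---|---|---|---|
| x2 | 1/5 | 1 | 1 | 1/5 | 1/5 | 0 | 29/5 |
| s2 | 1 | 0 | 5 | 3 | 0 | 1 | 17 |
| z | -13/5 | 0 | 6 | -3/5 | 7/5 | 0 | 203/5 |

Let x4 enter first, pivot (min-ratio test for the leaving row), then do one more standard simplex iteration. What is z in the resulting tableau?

Ratio test on column x4 — row 1: (29/5)/(1/5) = 29; row 2: 17/3 = 17/3. Minimum is 17/3 at row 2 (s2 leaves); pivot element 3.
Pivot on row 2; the z-row RHS becomes 203/5 − (-3/5)·(17/3) = 44.
Next entering variable (most negative z-row entry -12/5): x1.
Ratio test on column x1 — row 1: (14/3)/(2/15) = 35; row 2: (17/3)/(1/3) = 17. Minimum is 17 at row 2 (x4 leaves); pivot element 1/3.
After the second pivot the z-row RHS is 44 − (-12/5)·17 = 424/5.

424/5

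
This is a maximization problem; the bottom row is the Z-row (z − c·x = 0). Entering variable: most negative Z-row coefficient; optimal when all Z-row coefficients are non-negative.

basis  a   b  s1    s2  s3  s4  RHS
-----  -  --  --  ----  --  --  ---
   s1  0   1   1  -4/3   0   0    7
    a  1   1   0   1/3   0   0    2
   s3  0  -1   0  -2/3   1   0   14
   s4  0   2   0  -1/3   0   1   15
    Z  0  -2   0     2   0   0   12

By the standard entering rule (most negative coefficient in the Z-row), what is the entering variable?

Negative Z-row entries: b: -2.
The most negative is -2 in column b, so b enters.

b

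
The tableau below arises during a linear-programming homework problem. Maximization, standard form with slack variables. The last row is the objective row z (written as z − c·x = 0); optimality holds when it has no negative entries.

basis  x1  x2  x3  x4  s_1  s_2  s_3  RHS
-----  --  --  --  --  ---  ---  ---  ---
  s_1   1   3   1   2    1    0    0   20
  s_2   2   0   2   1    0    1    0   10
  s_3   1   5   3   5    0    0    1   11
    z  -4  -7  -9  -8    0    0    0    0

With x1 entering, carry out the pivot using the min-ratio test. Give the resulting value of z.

20

Ratio test on column x1 — row 1: 20/1 = 20; row 2: 10/2 = 5; row 3: 11/1 = 11. Minimum is 5 at row 2 (s_2 leaves); pivot element 2.
Pivot on row 2; the z-row RHS becomes 0 − (-4)·5 = 20.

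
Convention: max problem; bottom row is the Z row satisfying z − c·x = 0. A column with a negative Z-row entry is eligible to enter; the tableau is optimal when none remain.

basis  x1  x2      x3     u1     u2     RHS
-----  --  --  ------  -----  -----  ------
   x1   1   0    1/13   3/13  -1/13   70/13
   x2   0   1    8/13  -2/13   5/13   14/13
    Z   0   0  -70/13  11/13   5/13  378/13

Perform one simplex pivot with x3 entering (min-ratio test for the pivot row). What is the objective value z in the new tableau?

77/2

Ratio test on column x3 — row 1: (70/13)/(1/13) = 70; row 2: (14/13)/(8/13) = 7/4. Minimum is 7/4 at row 2 (x2 leaves); pivot element 8/13.
Pivot on row 2; the Z-row RHS becomes 378/13 − (-70/13)·(7/4) = 77/2.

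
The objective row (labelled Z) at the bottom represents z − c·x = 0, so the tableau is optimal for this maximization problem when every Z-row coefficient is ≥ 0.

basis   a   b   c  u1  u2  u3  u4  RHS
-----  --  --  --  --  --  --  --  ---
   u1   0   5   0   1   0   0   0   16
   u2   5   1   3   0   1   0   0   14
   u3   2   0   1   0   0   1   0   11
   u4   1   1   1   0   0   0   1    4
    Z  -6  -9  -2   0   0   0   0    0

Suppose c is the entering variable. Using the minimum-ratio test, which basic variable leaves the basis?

Column c entries and ratios — u1: 0 ≤ 0, skip; u2: 14/3 = 14/3; u3: 11/1 = 11; u4: 4/1 = 4.
Smallest ratio is 4 in the row of u4, so u4 leaves.

u4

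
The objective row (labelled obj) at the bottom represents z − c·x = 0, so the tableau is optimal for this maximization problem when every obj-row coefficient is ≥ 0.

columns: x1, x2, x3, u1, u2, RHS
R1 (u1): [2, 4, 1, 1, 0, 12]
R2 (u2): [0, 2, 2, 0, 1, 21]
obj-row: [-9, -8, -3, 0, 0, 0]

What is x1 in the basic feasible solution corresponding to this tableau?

0

x1 is not in the basis, so in the current basic feasible solution x1 = 0.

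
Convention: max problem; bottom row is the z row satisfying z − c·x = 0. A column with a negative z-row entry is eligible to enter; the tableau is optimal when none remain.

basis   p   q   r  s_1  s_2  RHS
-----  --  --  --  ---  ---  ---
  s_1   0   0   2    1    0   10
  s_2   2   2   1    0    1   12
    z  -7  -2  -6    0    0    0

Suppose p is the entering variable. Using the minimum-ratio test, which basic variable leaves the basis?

Column p entries and ratios — s_1: 0 ≤ 0, skip; s_2: 12/2 = 6.
Smallest ratio is 6 in the row of s_2, so s_2 leaves.

s_2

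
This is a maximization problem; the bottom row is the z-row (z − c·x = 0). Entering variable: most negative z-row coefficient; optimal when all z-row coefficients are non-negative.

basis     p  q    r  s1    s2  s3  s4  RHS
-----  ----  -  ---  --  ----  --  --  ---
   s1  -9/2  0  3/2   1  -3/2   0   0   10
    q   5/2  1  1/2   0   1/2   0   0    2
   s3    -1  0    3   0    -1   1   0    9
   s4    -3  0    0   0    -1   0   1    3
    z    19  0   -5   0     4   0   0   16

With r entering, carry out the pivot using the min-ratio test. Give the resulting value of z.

31

Ratio test on column r — row 1: 10/(3/2) = 20/3; row 2: 2/(1/2) = 4; row 3: 9/3 = 3; row 4: entry 0 ≤ 0. Minimum is 3 at row 3 (s3 leaves); pivot element 3.
Pivot on row 3; the z-row RHS becomes 16 − (-5)·3 = 31.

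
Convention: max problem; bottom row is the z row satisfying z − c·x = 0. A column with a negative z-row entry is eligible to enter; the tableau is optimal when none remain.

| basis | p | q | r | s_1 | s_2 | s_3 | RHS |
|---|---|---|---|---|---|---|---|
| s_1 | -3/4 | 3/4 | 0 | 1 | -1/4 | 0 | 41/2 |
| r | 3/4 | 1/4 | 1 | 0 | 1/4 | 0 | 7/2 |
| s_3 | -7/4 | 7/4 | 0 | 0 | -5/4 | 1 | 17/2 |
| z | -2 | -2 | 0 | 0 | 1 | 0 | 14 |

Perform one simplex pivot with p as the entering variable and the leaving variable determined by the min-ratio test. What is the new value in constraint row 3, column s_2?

Ratio test on column p — row 1: entry -3/4 ≤ 0; row 2: (7/2)/(3/4) = 14/3; row 3: entry -7/4 ≤ 0. Minimum is 14/3 at row 2 (r leaves); pivot element 3/4.
Divide row 2 by 3/4; eliminate column p from the other rows.
Row 3 update in column s_2: -5/4 − (-7/4)·(1/3) = -2/3.

-2/3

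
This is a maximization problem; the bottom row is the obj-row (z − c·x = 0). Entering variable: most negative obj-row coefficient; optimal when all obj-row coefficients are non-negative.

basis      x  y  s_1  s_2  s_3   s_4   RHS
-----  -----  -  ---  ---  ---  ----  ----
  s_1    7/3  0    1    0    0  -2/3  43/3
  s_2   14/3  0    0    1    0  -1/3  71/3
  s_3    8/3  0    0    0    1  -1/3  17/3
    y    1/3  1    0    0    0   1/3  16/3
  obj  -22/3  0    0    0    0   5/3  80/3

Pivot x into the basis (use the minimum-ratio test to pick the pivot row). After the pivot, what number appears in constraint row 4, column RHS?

Ratio test on column x — row 1: (43/3)/(7/3) = 43/7; row 2: (71/3)/(14/3) = 71/14; row 3: (17/3)/(8/3) = 17/8; row 4: (16/3)/(1/3) = 16. Minimum is 17/8 at row 3 (s_3 leaves); pivot element 8/3.
Divide row 3 by 8/3; eliminate column x from the other rows.
Row 4 update in column RHS: 16/3 − (1/3)·(17/8) = 37/8.

37/8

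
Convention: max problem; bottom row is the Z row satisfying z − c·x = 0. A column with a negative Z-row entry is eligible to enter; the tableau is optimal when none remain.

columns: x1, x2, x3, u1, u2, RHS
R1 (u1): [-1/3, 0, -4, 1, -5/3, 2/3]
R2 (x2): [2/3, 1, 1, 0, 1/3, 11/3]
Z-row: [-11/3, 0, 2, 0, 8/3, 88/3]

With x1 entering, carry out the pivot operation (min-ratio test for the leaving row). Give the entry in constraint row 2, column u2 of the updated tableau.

1/2

Ratio test on column x1 — row 1: entry -1/3 ≤ 0; row 2: (11/3)/(2/3) = 11/2. Minimum is 11/2 at row 2 (x2 leaves); pivot element 2/3.
Divide row 2 by 2/3; eliminate column x1 from the other rows.
In the new row 2, the u2 entry is the old entry divided by the pivot: (1/3)/(2/3) = 1/2.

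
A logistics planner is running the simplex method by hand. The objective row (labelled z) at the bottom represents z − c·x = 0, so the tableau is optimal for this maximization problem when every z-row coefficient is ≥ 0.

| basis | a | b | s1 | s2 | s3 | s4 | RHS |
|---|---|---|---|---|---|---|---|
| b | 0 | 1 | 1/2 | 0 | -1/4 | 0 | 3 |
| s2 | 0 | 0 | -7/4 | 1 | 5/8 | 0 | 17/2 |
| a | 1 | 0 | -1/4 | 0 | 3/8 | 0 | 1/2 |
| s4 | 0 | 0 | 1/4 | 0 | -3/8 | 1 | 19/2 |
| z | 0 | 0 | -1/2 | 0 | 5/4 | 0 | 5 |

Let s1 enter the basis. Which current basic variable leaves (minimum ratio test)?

b

Column s1 entries and ratios — b: 3/(1/2) = 6; s2: -7/4 ≤ 0, skip; a: -1/4 ≤ 0, skip; s4: (19/2)/(1/4) = 38.
Smallest ratio is 6 in the row of b, so b leaves.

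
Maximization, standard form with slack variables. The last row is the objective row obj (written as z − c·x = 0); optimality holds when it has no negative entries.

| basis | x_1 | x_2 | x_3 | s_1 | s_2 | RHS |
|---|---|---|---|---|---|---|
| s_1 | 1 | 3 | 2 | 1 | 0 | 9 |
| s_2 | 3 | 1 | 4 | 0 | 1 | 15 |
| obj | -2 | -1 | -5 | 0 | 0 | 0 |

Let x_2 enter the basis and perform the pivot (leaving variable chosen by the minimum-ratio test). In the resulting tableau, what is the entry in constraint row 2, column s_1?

-1/3

Ratio test on column x_2 — row 1: 9/3 = 3; row 2: 15/1 = 15. Minimum is 3 at row 1 (s_1 leaves); pivot element 3.
Divide row 1 by 3; eliminate column x_2 from the other rows.
Row 2 update in column s_1: 0 − 1·(1/3) = -1/3.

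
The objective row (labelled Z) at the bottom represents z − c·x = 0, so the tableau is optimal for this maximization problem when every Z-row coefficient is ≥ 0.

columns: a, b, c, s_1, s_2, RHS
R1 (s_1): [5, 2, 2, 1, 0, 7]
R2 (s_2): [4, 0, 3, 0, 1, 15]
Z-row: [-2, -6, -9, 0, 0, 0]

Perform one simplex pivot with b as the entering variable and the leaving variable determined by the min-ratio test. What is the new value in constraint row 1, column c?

Ratio test on column b — row 1: 7/2 = 7/2; row 2: entry 0 ≤ 0. Minimum is 7/2 at row 1 (s_1 leaves); pivot element 2.
Divide row 1 by 2; eliminate column b from the other rows.
In the new row 1, the c entry is the old entry divided by the pivot: 2/2 = 1.

1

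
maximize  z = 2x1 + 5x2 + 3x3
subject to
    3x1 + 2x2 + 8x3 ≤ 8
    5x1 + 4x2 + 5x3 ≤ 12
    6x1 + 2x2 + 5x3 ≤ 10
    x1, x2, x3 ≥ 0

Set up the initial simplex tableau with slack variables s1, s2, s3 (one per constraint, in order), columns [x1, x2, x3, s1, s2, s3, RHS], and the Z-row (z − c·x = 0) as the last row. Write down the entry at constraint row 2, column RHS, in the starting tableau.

The RHS of constraint 2 is b_2 = 12.

12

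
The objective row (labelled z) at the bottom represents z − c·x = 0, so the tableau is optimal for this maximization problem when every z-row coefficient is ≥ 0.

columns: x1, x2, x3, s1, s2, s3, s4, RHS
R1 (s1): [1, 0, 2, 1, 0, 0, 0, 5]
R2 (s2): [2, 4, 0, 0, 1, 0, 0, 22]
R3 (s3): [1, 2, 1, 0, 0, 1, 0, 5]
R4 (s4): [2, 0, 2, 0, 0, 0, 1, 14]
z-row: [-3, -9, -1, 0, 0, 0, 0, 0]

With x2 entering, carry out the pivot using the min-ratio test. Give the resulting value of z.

Ratio test on column x2 — row 1: entry 0 ≤ 0; row 2: 22/4 = 11/2; row 3: 5/2 = 5/2; row 4: entry 0 ≤ 0. Minimum is 5/2 at row 3 (s3 leaves); pivot element 2.
Pivot on row 3; the z-row RHS becomes 0 − (-9)·(5/2) = 45/2.

45/2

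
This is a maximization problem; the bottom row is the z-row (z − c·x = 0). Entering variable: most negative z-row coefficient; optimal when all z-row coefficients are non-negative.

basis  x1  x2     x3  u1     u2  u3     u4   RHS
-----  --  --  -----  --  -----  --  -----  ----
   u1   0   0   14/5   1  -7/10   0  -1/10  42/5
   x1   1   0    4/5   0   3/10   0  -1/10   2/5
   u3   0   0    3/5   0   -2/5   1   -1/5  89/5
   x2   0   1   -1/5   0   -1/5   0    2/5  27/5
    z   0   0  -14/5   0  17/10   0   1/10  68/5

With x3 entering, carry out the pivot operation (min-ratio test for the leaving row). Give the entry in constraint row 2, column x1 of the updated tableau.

Ratio test on column x3 — row 1: (42/5)/(14/5) = 3; row 2: (2/5)/(4/5) = 1/2; row 3: (89/5)/(3/5) = 89/3; row 4: entry -1/5 ≤ 0. Minimum is 1/2 at row 2 (x1 leaves); pivot element 4/5.
Divide row 2 by 4/5; eliminate column x3 from the other rows.
In the new row 2, the x1 entry is the old entry divided by the pivot: 1/(4/5) = 5/4.

5/4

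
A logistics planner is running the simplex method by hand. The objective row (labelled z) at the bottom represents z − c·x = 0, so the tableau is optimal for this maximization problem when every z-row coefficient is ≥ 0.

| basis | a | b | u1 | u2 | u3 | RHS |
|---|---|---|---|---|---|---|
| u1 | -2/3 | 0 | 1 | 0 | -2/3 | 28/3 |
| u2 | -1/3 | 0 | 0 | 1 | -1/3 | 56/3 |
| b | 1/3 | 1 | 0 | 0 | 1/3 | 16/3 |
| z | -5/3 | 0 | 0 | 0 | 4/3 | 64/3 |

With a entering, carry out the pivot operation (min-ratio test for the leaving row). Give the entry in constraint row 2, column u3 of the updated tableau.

0

Ratio test on column a — row 1: entry -2/3 ≤ 0; row 2: entry -1/3 ≤ 0; row 3: (16/3)/(1/3) = 16. Minimum is 16 at row 3 (b leaves); pivot element 1/3.
Divide row 3 by 1/3; eliminate column a from the other rows.
Row 2 update in column u3: -1/3 − (-1/3)·1 = 0.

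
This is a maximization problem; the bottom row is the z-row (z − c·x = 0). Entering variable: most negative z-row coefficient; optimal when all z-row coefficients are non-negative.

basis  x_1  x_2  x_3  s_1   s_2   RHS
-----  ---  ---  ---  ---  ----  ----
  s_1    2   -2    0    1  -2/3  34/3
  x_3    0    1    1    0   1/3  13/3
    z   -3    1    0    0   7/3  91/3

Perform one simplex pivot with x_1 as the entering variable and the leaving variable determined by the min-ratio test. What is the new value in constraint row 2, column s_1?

0

Ratio test on column x_1 — row 1: (34/3)/2 = 17/3; row 2: entry 0 ≤ 0. Minimum is 17/3 at row 1 (s_1 leaves); pivot element 2.
Divide row 1 by 2; eliminate column x_1 from the other rows.
Row 2 update in column s_1: 0 − 0·(1/2) = 0.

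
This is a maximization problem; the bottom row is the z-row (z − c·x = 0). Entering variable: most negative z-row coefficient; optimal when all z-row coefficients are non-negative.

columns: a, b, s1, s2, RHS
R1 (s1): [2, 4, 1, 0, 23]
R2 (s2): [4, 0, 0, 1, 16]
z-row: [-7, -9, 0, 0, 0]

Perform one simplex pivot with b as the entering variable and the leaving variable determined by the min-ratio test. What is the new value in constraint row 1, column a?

1/2

Ratio test on column b — row 1: 23/4 = 23/4; row 2: entry 0 ≤ 0. Minimum is 23/4 at row 1 (s1 leaves); pivot element 4.
Divide row 1 by 4; eliminate column b from the other rows.
In the new row 1, the a entry is the old entry divided by the pivot: 2/4 = 1/2.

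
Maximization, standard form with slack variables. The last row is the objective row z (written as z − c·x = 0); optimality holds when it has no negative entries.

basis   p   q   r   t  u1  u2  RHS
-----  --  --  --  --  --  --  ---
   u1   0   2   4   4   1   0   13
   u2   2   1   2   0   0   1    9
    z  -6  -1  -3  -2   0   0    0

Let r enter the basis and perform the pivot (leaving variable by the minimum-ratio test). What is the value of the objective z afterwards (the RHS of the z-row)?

39/4

Ratio test on column r — row 1: 13/4 = 13/4; row 2: 9/2 = 9/2. Minimum is 13/4 at row 1 (u1 leaves); pivot element 4.
Pivot on row 1; the z-row RHS becomes 0 − (-3)·(13/4) = 39/4.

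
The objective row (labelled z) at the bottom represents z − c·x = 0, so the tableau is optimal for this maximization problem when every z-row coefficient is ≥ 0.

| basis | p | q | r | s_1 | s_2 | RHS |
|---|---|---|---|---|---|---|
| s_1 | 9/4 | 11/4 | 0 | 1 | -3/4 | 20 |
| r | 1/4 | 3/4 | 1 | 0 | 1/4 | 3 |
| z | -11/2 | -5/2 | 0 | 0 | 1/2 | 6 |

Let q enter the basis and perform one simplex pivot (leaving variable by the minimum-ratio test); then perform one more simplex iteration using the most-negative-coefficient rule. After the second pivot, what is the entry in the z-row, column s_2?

-9/2

Ratio test on column q — row 1: 20/(11/4) = 80/11; row 2: 3/(3/4) = 4. Minimum is 4 at row 2 (r leaves); pivot element 3/4.
Divide row 2 by 3/4; eliminate column q from the other rows.
Second iteration: most negative z-row entry is -14/3 in column p, so p enters.
Ratio test on column p — row 1: 9/(4/3) = 27/4; row 2: 4/(1/3) = 12. Minimum is 27/4 at row 1 (s_1 leaves); pivot element 4/3.
Divide row 1 by 4/3; eliminate column p from the other rows.
After both pivots, the entry at the z-row, column s_2 is -9/2.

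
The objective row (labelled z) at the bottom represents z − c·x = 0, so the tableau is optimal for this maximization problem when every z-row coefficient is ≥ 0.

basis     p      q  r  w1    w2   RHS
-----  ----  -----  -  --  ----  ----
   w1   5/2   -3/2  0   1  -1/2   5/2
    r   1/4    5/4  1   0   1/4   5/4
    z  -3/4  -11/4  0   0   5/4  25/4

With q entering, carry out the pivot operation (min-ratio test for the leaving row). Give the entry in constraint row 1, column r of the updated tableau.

Ratio test on column q — row 1: entry -3/2 ≤ 0; row 2: (5/4)/(5/4) = 1. Minimum is 1 at row 2 (r leaves); pivot element 5/4.
Divide row 2 by 5/4; eliminate column q from the other rows.
Row 1 update in column r: 0 − (-3/2)·(4/5) = 6/5.

6/5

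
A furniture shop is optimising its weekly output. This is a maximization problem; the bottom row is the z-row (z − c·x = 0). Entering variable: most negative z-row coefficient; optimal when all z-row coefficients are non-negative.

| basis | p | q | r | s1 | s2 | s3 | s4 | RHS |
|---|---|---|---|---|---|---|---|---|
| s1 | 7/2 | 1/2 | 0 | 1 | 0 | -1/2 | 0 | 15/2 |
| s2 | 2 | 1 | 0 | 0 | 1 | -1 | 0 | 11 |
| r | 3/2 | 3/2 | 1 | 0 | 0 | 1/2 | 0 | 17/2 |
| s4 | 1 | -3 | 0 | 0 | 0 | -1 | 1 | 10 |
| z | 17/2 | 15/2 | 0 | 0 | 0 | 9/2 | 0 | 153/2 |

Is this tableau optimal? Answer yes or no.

Every z-row coefficient is ≥ 0, so the tableau is optimal.

yes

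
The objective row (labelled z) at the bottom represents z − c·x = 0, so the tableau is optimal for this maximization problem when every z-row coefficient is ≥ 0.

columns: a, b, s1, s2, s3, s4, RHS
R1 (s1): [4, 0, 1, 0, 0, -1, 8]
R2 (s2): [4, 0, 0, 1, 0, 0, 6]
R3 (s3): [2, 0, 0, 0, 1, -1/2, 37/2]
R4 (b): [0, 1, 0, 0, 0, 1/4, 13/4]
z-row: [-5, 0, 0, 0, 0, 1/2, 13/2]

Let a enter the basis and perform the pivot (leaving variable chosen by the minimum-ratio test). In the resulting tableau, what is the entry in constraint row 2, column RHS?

3/2

Ratio test on column a — row 1: 8/4 = 2; row 2: 6/4 = 3/2; row 3: (37/2)/2 = 37/4; row 4: entry 0 ≤ 0. Minimum is 3/2 at row 2 (s2 leaves); pivot element 4.
Divide row 2 by 4; eliminate column a from the other rows.
In the new row 2, the RHS entry is the old entry divided by the pivot: 6/4 = 3/2.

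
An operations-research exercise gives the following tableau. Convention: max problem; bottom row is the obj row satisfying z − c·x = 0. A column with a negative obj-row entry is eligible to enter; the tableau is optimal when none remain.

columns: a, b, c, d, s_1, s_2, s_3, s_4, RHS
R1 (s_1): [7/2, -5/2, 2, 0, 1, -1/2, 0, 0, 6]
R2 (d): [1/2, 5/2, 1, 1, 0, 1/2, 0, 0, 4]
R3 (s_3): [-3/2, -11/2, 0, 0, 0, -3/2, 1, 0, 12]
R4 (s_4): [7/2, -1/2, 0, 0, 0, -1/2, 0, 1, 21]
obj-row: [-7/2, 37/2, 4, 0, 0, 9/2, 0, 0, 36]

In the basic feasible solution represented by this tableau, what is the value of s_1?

s_1 is basic (row 1); its value is the RHS of that row, 6.

6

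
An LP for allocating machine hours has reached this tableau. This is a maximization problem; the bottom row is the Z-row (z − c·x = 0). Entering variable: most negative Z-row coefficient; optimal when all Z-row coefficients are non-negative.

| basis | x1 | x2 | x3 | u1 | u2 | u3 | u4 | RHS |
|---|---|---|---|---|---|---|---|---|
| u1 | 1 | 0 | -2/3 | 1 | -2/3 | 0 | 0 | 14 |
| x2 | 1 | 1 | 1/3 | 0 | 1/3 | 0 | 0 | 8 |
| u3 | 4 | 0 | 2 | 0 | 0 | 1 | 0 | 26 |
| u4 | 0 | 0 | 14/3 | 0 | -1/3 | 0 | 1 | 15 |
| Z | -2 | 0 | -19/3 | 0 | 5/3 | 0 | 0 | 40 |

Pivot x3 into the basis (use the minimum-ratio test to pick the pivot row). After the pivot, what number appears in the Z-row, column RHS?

845/14

Ratio test on column x3 — row 1: entry -2/3 ≤ 0; row 2: 8/(1/3) = 24; row 3: 26/2 = 13; row 4: 15/(14/3) = 45/14. Minimum is 45/14 at row 4 (u4 leaves); pivot element 14/3.
Divide row 4 by 14/3; eliminate column x3 from the other rows.
Z-row update in column RHS: 40 − (-19/3)·(45/14) = 845/14.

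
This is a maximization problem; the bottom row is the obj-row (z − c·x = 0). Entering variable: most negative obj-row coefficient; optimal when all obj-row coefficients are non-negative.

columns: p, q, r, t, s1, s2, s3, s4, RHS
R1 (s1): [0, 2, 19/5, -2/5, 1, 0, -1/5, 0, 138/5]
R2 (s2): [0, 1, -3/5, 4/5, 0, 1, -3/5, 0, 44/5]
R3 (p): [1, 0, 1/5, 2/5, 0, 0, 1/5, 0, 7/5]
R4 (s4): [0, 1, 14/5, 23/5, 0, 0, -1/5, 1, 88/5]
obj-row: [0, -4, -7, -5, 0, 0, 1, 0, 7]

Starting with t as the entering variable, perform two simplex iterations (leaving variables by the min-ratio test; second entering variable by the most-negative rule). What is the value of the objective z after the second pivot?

38

Ratio test on column t — row 1: entry -2/5 ≤ 0; row 2: (44/5)/(4/5) = 11; row 3: (7/5)/(2/5) = 7/2; row 4: (88/5)/(23/5) = 88/23. Minimum is 7/2 at row 3 (p leaves); pivot element 2/5.
Pivot on row 3; the obj-row RHS becomes 7 − (-5)·(7/2) = 49/2.
Next entering variable (most negative obj-row entry -9/2): r.
Ratio test on column r — row 1: 29/4 = 29/4; row 2: entry -1 ≤ 0; row 3: (7/2)/(1/2) = 7; row 4: (3/2)/(1/2) = 3. Minimum is 3 at row 4 (s4 leaves); pivot element 1/2.
After the second pivot the obj-row RHS is 49/2 − (-9/2)·3 = 38.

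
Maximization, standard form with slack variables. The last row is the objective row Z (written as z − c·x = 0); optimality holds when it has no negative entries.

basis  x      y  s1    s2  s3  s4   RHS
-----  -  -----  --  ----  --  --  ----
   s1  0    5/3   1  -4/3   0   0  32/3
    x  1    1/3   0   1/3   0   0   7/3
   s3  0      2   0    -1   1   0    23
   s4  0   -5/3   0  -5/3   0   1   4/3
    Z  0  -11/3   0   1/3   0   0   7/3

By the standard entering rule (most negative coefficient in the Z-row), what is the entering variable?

y

Negative Z-row entries: y: -11/3.
The most negative is -11/3 in column y, so y enters.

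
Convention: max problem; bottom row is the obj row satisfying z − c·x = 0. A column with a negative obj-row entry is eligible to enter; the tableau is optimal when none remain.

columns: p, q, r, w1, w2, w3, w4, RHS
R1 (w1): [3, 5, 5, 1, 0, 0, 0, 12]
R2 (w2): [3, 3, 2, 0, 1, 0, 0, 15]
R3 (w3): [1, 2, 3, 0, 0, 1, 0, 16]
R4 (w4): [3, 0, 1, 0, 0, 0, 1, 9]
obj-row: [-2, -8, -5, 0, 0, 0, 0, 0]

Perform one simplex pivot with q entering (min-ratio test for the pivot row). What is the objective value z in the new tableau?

Ratio test on column q — row 1: 12/5 = 12/5; row 2: 15/3 = 5; row 3: 16/2 = 8; row 4: entry 0 ≤ 0. Minimum is 12/5 at row 1 (w1 leaves); pivot element 5.
Pivot on row 1; the obj-row RHS becomes 0 − (-8)·(12/5) = 96/5.

96/5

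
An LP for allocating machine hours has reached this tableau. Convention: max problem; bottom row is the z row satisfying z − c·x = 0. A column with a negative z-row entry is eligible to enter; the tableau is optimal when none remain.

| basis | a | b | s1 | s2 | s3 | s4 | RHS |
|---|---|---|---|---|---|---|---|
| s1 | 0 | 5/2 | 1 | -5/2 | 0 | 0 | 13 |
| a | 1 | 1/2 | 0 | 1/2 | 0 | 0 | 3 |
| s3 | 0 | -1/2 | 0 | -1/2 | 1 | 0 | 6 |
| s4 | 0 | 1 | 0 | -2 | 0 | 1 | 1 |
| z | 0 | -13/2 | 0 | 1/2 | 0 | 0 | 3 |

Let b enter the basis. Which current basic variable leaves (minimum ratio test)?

s4

Column b entries and ratios — s1: 13/(5/2) = 26/5; a: 3/(1/2) = 6; s3: -1/2 ≤ 0, skip; s4: 1/1 = 1.
Smallest ratio is 1 in the row of s4, so s4 leaves.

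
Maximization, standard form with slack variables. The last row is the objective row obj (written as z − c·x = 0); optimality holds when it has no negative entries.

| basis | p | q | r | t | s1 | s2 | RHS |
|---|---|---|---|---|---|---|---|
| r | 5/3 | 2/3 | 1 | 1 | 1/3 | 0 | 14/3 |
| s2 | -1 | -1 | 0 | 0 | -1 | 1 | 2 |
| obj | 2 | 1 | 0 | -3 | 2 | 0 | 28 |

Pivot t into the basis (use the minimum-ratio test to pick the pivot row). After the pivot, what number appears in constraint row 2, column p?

Ratio test on column t — row 1: (14/3)/1 = 14/3; row 2: entry 0 ≤ 0. Minimum is 14/3 at row 1 (r leaves); pivot element 1.
Divide row 1 by 1; eliminate column t from the other rows.
Row 2 update in column p: -1 − 0·(5/3) = -1.

-1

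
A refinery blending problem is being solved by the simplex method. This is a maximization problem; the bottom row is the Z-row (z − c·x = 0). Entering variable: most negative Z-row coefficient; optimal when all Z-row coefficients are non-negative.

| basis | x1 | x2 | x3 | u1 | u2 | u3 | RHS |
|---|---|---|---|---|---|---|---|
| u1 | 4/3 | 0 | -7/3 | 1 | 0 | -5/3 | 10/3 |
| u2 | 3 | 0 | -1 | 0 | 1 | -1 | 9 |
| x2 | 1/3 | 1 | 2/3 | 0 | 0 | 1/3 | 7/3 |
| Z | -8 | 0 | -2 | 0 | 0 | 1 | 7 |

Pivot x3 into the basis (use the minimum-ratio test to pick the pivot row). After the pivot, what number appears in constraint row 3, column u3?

1/2

Ratio test on column x3 — row 1: entry -7/3 ≤ 0; row 2: entry -1 ≤ 0; row 3: (7/3)/(2/3) = 7/2. Minimum is 7/2 at row 3 (x2 leaves); pivot element 2/3.
Divide row 3 by 2/3; eliminate column x3 from the other rows.
In the new row 3, the u3 entry is the old entry divided by the pivot: (1/3)/(2/3) = 1/2.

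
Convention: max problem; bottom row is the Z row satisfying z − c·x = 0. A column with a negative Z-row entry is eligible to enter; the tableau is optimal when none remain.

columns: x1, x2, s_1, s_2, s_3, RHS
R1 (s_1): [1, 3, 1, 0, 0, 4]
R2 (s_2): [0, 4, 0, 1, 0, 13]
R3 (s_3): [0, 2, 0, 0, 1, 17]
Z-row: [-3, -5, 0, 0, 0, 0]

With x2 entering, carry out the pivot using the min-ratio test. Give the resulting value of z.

Ratio test on column x2 — row 1: 4/3 = 4/3; row 2: 13/4 = 13/4; row 3: 17/2 = 17/2. Minimum is 4/3 at row 1 (s_1 leaves); pivot element 3.
Pivot on row 1; the Z-row RHS becomes 0 − (-5)·(4/3) = 20/3.

20/3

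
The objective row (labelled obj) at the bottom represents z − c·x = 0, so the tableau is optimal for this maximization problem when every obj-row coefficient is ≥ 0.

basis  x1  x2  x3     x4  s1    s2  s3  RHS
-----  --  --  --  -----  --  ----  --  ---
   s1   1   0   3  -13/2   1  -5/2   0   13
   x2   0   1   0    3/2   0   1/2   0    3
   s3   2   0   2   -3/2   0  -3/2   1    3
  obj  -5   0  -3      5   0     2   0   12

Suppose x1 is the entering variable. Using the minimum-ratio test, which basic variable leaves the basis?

s3

Column x1 entries and ratios — s1: 13/1 = 13; x2: 0 ≤ 0, skip; s3: 3/2 = 3/2.
Smallest ratio is 3/2 in the row of s3, so s3 leaves.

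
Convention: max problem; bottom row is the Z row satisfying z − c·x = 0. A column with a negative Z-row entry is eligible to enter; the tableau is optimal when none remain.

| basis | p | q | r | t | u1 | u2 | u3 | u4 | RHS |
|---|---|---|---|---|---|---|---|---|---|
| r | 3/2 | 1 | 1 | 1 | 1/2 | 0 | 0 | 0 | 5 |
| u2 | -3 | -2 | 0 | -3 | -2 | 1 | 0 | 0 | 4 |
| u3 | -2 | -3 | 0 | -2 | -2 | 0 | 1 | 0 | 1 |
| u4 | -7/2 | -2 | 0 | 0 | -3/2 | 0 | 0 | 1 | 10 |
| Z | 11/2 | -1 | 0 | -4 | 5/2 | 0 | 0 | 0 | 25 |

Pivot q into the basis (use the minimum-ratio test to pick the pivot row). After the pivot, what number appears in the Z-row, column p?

Ratio test on column q — row 1: 5/1 = 5; row 2: entry -2 ≤ 0; row 3: entry -3 ≤ 0; row 4: entry -2 ≤ 0. Minimum is 5 at row 1 (r leaves); pivot element 1.
Divide row 1 by 1; eliminate column q from the other rows.
Z-row update in column p: 11/2 − (-1)·(3/2) = 7.

7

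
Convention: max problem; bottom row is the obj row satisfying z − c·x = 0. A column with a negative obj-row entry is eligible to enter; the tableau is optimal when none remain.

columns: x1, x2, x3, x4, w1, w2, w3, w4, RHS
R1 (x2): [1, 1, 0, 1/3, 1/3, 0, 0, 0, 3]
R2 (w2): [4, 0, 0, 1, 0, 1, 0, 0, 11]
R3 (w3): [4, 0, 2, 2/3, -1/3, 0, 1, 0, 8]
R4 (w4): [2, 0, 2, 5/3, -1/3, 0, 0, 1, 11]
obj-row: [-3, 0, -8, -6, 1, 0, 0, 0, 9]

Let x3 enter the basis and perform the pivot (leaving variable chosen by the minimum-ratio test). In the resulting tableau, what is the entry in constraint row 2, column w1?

0

Ratio test on column x3 — row 1: entry 0 ≤ 0; row 2: entry 0 ≤ 0; row 3: 8/2 = 4; row 4: 11/2 = 11/2. Minimum is 4 at row 3 (w3 leaves); pivot element 2.
Divide row 3 by 2; eliminate column x3 from the other rows.
Row 2 update in column w1: 0 − 0·(-1/6) = 0.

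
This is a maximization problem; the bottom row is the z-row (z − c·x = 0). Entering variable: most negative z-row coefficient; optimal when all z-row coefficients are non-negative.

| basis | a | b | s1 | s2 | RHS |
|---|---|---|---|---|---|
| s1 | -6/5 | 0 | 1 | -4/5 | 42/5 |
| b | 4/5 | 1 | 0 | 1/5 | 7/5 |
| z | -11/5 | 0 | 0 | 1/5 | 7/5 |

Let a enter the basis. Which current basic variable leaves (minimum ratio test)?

b

Column a entries and ratios — s1: -6/5 ≤ 0, skip; b: (7/5)/(4/5) = 7/4.
Smallest ratio is 7/4 in the row of b, so b leaves.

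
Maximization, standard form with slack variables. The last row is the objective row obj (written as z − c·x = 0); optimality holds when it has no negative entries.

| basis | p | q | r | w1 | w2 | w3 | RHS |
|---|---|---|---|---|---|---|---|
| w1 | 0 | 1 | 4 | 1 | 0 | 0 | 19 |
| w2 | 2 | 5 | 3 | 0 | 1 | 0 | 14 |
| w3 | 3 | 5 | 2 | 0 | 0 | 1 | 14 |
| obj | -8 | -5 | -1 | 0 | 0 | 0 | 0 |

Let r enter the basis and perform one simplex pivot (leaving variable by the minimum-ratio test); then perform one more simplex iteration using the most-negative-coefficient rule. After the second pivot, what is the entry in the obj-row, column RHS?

Ratio test on column r — row 1: 19/4 = 19/4; row 2: 14/3 = 14/3; row 3: 14/2 = 7. Minimum is 14/3 at row 2 (w2 leaves); pivot element 3.
Divide row 2 by 3; eliminate column r from the other rows.
Second iteration: most negative obj-row entry is -22/3 in column p, so p enters.
Ratio test on column p — row 1: entry -8/3 ≤ 0; row 2: (14/3)/(2/3) = 7; row 3: (14/3)/(5/3) = 14/5. Minimum is 14/5 at row 3 (w3 leaves); pivot element 5/3.
Divide row 3 by 5/3; eliminate column p from the other rows.
After both pivots, the entry at the obj-row, column RHS is 126/5.

126/5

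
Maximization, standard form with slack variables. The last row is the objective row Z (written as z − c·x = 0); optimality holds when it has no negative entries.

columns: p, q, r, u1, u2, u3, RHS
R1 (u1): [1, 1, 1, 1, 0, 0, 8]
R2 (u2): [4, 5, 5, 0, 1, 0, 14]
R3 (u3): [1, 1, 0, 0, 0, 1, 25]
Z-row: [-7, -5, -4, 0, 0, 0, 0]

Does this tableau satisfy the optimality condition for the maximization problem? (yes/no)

The Z-row has a negative entry -7 in column p, so it is not optimal.

no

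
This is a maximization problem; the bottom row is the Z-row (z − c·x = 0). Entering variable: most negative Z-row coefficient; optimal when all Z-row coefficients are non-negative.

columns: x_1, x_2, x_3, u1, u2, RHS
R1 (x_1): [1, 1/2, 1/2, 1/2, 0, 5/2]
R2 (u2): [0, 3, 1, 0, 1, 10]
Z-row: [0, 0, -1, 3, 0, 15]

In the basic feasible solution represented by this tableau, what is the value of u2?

10

u2 is basic (row 2); its value is the RHS of that row, 10.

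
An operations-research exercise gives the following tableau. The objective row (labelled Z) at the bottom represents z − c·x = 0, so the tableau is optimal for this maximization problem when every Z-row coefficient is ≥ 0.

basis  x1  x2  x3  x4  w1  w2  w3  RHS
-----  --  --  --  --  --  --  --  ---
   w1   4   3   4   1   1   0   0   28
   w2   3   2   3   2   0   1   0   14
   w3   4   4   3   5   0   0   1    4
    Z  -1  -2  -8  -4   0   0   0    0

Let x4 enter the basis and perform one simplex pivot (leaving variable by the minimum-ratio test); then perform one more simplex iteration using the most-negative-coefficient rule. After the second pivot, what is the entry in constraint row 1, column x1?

Ratio test on column x4 — row 1: 28/1 = 28; row 2: 14/2 = 7; row 3: 4/5 = 4/5. Minimum is 4/5 at row 3 (w3 leaves); pivot element 5.
Divide row 3 by 5; eliminate column x4 from the other rows.
Second iteration: most negative Z-row entry is -28/5 in column x3, so x3 enters.
Ratio test on column x3 — row 1: (136/5)/(17/5) = 8; row 2: (62/5)/(9/5) = 62/9; row 3: (4/5)/(3/5) = 4/3. Minimum is 4/3 at row 3 (x4 leaves); pivot element 3/5.
Divide row 3 by 3/5; eliminate column x3 from the other rows.
After both pivots, the entry at constraint row 1, column x1 is -4/3.

-4/3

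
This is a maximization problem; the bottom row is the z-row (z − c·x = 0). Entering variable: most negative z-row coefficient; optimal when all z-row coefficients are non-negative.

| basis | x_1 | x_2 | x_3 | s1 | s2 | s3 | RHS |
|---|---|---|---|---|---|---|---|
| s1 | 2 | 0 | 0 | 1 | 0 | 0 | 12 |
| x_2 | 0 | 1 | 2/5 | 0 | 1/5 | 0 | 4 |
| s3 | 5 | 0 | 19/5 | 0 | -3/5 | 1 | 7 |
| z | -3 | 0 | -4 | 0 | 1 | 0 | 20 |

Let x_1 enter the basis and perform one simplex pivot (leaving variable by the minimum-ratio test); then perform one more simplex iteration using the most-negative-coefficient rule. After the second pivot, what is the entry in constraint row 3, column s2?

Ratio test on column x_1 — row 1: 12/2 = 6; row 2: entry 0 ≤ 0; row 3: 7/5 = 7/5. Minimum is 7/5 at row 3 (s3 leaves); pivot element 5.
Divide row 3 by 5; eliminate column x_1 from the other rows.
Second iteration: most negative z-row entry is -43/25 in column x_3, so x_3 enters.
Ratio test on column x_3 — row 1: entry -38/25 ≤ 0; row 2: 4/(2/5) = 10; row 3: (7/5)/(19/25) = 35/19. Minimum is 35/19 at row 3 (x_1 leaves); pivot element 19/25.
Divide row 3 by 19/25; eliminate column x_3 from the other rows.
After both pivots, the entry at constraint row 3, column s2 is -3/19.

-3/19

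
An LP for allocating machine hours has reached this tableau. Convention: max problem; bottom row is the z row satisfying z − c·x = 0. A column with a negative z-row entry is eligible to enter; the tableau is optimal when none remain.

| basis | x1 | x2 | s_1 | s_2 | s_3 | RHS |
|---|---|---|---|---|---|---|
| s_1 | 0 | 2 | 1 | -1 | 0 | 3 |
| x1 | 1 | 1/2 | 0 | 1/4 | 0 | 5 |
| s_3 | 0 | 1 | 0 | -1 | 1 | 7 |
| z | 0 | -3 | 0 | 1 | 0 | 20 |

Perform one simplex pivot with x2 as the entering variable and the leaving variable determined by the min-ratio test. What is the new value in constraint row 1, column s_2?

-1/2

Ratio test on column x2 — row 1: 3/2 = 3/2; row 2: 5/(1/2) = 10; row 3: 7/1 = 7. Minimum is 3/2 at row 1 (s_1 leaves); pivot element 2.
Divide row 1 by 2; eliminate column x2 from the other rows.
In the new row 1, the s_2 entry is the old entry divided by the pivot: (-1)/2 = -1/2.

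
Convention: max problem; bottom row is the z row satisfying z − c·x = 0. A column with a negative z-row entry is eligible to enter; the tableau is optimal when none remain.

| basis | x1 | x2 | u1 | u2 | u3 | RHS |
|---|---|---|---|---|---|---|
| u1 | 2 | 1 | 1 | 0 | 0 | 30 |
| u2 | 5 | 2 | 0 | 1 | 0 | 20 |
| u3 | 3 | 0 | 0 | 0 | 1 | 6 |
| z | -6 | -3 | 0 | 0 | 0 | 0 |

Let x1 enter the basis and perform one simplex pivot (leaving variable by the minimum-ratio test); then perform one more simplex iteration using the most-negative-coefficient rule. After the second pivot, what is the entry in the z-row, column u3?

-1/2

Ratio test on column x1 — row 1: 30/2 = 15; row 2: 20/5 = 4; row 3: 6/3 = 2. Minimum is 2 at row 3 (u3 leaves); pivot element 3.
Divide row 3 by 3; eliminate column x1 from the other rows.
Second iteration: most negative z-row entry is -3 in column x2, so x2 enters.
Ratio test on column x2 — row 1: 26/1 = 26; row 2: 10/2 = 5; row 3: entry 0 ≤ 0. Minimum is 5 at row 2 (u2 leaves); pivot element 2.
Divide row 2 by 2; eliminate column x2 from the other rows.
After both pivots, the entry at the z-row, column u3 is -1/2.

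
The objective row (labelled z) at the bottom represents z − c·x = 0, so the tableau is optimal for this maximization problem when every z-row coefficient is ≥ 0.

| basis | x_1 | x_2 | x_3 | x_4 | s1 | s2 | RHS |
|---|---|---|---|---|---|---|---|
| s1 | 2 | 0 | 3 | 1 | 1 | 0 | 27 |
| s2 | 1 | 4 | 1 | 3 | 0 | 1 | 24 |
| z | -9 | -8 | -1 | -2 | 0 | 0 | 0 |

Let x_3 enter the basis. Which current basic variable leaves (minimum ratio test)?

s1

Column x_3 entries and ratios — s1: 27/3 = 9; s2: 24/1 = 24.
Smallest ratio is 9 in the row of s1, so s1 leaves.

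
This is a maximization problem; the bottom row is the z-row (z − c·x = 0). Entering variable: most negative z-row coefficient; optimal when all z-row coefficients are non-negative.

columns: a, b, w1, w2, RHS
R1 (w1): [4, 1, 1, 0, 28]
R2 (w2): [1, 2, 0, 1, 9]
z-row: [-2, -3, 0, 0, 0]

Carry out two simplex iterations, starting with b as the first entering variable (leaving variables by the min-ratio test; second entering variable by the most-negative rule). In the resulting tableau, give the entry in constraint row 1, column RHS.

47/7

Ratio test on column b — row 1: 28/1 = 28; row 2: 9/2 = 9/2. Minimum is 9/2 at row 2 (w2 leaves); pivot element 2.
Divide row 2 by 2; eliminate column b from the other rows.
Second iteration: most negative z-row entry is -1/2 in column a, so a enters.
Ratio test on column a — row 1: (47/2)/(7/2) = 47/7; row 2: (9/2)/(1/2) = 9. Minimum is 47/7 at row 1 (w1 leaves); pivot element 7/2.
Divide row 1 by 7/2; eliminate column a from the other rows.
After both pivots, the entry at constraint row 1, column RHS is 47/7.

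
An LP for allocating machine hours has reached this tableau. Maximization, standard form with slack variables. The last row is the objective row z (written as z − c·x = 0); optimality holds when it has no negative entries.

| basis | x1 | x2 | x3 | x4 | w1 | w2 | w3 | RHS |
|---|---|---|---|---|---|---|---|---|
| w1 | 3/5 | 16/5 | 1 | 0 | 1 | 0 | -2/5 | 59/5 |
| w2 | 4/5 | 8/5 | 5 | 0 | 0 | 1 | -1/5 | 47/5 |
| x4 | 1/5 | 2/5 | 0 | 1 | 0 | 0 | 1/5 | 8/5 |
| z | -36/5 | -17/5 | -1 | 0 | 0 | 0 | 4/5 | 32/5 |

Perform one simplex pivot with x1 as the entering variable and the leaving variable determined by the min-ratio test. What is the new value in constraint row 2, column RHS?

Ratio test on column x1 — row 1: (59/5)/(3/5) = 59/3; row 2: (47/5)/(4/5) = 47/4; row 3: (8/5)/(1/5) = 8. Minimum is 8 at row 3 (x4 leaves); pivot element 1/5.
Divide row 3 by 1/5; eliminate column x1 from the other rows.
Row 2 update in column RHS: 47/5 − (4/5)·8 = 3.

3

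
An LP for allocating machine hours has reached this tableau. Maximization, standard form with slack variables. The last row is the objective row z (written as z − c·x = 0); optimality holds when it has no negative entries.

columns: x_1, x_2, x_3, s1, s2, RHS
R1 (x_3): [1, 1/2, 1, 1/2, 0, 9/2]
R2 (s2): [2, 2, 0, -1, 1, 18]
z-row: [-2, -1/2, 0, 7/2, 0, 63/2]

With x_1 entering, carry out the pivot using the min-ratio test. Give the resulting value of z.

81/2

Ratio test on column x_1 — row 1: (9/2)/1 = 9/2; row 2: 18/2 = 9. Minimum is 9/2 at row 1 (x_3 leaves); pivot element 1.
Pivot on row 1; the z-row RHS becomes 63/2 − (-2)·(9/2) = 81/2.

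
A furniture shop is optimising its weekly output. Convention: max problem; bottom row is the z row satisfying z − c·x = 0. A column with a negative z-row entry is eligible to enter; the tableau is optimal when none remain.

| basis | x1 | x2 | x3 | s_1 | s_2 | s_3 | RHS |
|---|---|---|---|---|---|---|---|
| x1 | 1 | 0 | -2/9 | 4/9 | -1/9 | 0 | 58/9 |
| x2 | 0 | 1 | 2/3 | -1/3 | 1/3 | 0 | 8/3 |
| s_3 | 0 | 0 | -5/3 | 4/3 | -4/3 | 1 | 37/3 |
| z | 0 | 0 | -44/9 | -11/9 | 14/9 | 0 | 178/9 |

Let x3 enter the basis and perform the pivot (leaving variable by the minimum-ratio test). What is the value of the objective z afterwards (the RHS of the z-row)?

Ratio test on column x3 — row 1: entry -2/9 ≤ 0; row 2: (8/3)/(2/3) = 4; row 3: entry -5/3 ≤ 0. Minimum is 4 at row 2 (x2 leaves); pivot element 2/3.
Pivot on row 2; the z-row RHS becomes 178/9 − (-44/9)·4 = 118/3.

118/3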